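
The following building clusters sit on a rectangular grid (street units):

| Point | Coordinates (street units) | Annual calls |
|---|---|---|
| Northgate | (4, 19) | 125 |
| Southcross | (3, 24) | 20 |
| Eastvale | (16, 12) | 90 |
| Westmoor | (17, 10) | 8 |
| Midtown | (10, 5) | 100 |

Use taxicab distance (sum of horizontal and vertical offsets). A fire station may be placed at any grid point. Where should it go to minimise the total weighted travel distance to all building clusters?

(10, 12)

Manhattan distance separates: Σwᵢ(|x−xᵢ|+|y−yᵢ|) = Σwᵢ|x−xᵢ| + Σwᵢ|y−yᵢ|, so x and y are optimised independently as 1-D weighted medians.
Total weight W = 343; half = 171.5.
x-coordinate, sorted with cumulative weight:
  x=3 (Southcross, w=20) cum 20
  x=4 (Northgate, w=125) cum 145
  x=10 (Midtown, w=100) cum 245  ← median
  x=16 (Eastvale, w=90) cum 335
  x=17 (Westmoor, w=8) cum 343
⇒ x* = 10
y-coordinate, sorted with cumulative weight:
  y=5 (Midtown, w=100) cum 100
  y=10 (Westmoor, w=8) cum 108
  y=12 (Eastvale, w=90) cum 198  ← median
  y=19 (Northgate, w=125) cum 323
  y=24 (Southcross, w=20) cum 343
⇒ y* = 12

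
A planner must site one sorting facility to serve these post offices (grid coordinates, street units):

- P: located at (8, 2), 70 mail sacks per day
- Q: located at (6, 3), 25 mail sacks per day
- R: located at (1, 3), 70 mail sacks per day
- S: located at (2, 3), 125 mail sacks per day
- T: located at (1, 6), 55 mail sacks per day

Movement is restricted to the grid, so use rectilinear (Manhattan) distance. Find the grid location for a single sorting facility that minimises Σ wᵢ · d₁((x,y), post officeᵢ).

(2, 3)

Manhattan distance separates: Σwᵢ(|x−xᵢ|+|y−yᵢ|) = Σwᵢ|x−xᵢ| + Σwᵢ|y−yᵢ|, so x and y are optimised independently as 1-D weighted medians.
Total weight W = 345; half = 172.5.
x-coordinate, sorted with cumulative weight:
  x=1 (R, w=70) cum 70
  x=1 (T, w=55) cum 125
  x=2 (S, w=125) cum 250  ← median
  x=6 (Q, w=25) cum 275
  x=8 (P, w=70) cum 345
⇒ x* = 2
y-coordinate, sorted with cumulative weight:
  y=2 (P, w=70) cum 70
  y=3 (Q, w=25) cum 95
  y=3 (R, w=70) cum 165
  y=3 (S, w=125) cum 290  ← median
  y=6 (T, w=55) cum 345
⇒ y* = 3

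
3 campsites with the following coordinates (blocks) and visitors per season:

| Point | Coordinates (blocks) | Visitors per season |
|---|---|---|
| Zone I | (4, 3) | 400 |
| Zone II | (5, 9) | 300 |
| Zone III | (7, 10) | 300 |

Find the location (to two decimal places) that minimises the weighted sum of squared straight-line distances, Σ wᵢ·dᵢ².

The minimiser of Σwᵢ‖p−pᵢ‖² is the weighted centroid p* = (Σwᵢpᵢ)/(Σwᵢ).
Σwᵢ = 1000.
Σwᵢxᵢ = 400·4 + 300·5 + 300·7 = 5200.
Σwᵢyᵢ = 400·3 + 300·9 + 300·10 = 6900.
x* = 5200/1000 = 5.20, y* = 6900/1000 = 6.90.

(5.20, 6.90)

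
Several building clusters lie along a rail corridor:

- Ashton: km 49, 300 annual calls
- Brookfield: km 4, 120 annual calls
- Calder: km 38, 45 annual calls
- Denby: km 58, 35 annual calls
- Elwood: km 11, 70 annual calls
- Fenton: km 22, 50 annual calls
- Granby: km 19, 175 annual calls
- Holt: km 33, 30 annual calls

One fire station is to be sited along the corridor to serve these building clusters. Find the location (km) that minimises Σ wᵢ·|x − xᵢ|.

x = 22

For a sum of weighted absolute distances on a line, the optimum is the weighted median (not the mean). Total weight W = 825; half-weight = 412.5.
Sort by position and accumulate weight:
  km 4 (Brookfield, w=120) → cum 120
  km 11 (Elwood, w=70) → cum 190
  km 19 (Granby, w=175) → cum 365
  km 22 (Fenton, w=50) → cum 415  ≥ 412.5 → median here
  km 33 (Holt, w=30) → cum 445
  km 38 (Calder, w=45) → cum 490
  km 49 (Ashton, w=300) → cum 790
  km 58 (Denby, w=35) → cum 825
Optimal location: km 22.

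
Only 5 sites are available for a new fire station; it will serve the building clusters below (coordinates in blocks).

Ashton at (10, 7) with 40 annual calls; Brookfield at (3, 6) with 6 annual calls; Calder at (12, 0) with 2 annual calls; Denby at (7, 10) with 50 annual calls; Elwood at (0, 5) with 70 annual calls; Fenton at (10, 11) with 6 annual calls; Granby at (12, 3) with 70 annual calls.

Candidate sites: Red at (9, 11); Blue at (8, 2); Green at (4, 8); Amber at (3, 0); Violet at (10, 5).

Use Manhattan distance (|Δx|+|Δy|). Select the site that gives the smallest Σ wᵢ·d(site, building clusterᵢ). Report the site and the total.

Total weighted distance at each candidate:
  Red (9, 11): total = 2270
  Blue (8, 2): total = 1982
  Green (4, 8): total = 2034
  Amber (3, 0): total = 2822
  Violet (10, 5): total = 1558
Minimum is at Violet with total 1558 blocks.

Violet, total 1558 blocks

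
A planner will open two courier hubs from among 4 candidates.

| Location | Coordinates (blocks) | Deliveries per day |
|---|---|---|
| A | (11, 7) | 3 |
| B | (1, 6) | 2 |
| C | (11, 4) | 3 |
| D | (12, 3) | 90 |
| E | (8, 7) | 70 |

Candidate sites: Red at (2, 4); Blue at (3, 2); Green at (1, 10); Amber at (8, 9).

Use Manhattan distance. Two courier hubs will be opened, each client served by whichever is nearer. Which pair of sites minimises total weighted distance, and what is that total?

Evaluate every pair (each demand assigned to the nearer of the two):
  {Red, Amber}: total = 1085
  {Green, Amber}: total = 1087
  {Blue, Amber}: total = 1091
  {Red, Blue}: total = 1599
  {Blue, Green}: total = 1677
  {Red, Green}: total = 1689
Best pair: {Red, Amber} with total 1085.

{Red, Amber}, total 1085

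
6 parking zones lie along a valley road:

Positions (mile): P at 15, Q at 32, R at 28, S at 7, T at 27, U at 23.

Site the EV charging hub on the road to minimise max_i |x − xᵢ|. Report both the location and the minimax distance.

location 19.5, max distance 12.5

The 1-center on a line is the midpoint of the two extreme points: leftmost at 7, rightmost at 32.
Optimal location = (7 + 32)/2 = 19.5; maximum distance = (32 − 7)/2 = 12.5.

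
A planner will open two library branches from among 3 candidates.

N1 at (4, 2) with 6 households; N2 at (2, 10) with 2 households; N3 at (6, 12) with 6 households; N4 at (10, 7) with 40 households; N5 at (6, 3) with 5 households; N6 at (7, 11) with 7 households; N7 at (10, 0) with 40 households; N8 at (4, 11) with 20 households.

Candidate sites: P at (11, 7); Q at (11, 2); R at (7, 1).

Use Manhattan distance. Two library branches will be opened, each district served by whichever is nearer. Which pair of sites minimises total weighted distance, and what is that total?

Evaluate every pair (each demand assigned to the nearer of the two):
  {P, Q}: total = 592
  {P, R}: total = 599
  {Q, R}: total = 829
Best pair: {P, Q} with total 592.

{P, Q}, total 592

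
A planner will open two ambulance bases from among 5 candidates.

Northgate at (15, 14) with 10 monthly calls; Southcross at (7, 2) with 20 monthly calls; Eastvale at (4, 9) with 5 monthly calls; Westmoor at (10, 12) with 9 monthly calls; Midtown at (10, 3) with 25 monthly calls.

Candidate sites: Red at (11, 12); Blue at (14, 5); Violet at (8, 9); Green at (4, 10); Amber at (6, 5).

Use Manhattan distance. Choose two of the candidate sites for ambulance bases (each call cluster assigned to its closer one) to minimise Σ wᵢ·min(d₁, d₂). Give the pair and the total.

Evaluate every pair (each demand assigned to the nearer of the two):
  {Red, Amber}: total = 329
  {Violet, Amber}: total = 415
  {Red, Violet}: total = 449
  {Green, Amber}: total = 457
  {Blue, Amber}: total = 459
  {Red, Blue}: total = 469
  {Blue, Violet}: total = 475
  {Blue, Green}: total = 527
  {Violet, Green}: total = 530
  {Red, Green}: total = 544
Best pair: {Red, Amber} with total 329.

{Red, Amber}, total 329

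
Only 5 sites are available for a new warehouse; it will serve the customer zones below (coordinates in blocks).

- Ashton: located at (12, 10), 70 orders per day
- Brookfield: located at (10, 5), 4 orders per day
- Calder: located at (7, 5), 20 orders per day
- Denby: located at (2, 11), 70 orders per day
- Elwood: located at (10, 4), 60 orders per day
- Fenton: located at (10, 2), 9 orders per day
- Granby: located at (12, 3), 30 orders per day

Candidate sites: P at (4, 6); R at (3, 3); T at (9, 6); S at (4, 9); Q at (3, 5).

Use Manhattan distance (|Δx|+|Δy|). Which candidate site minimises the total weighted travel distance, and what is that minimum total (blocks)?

T, total 1803 blocks

Total weighted distance at each candidate:
  P (4, 6): total = 2338
  R (3, 3): total = 2728
  T (9, 6): total = 1803
  S (4, 9): total = 2287
  Q (3, 5): total = 2478
Minimum is at T with total 1803 blocks.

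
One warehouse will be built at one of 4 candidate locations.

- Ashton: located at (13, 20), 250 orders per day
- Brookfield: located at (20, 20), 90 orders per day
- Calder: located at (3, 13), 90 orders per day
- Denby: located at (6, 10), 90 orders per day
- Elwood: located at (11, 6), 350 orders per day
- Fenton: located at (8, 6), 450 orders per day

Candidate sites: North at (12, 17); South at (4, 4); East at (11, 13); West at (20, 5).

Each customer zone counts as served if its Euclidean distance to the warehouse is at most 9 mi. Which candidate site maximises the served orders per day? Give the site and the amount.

Coverage radius r = 9 mi; a point is covered iff (Δx)²+(Δy)² ≤ 9² = 81.
  North (12, 17): covers {Ashton, Brookfield} → 340
  South (4, 4): covers {Denby, Elwood, Fenton} → 890
  East (11, 13): covers {Ashton, Calder, Denby, Elwood, Fenton} → 1230
  West (20, 5): covers {none} → 0
Maximum coverage at East: 1230 orders per day.

East, covering 1230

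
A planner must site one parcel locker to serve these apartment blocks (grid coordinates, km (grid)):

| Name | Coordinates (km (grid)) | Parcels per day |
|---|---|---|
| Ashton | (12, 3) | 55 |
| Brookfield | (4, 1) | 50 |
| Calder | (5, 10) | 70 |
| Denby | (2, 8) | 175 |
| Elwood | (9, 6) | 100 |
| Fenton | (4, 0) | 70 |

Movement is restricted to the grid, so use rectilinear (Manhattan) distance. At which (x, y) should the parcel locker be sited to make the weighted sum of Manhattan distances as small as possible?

Manhattan distance separates: Σwᵢ(|x−xᵢ|+|y−yᵢ|) = Σwᵢ|x−xᵢ| + Σwᵢ|y−yᵢ|, so x and y are optimised independently as 1-D weighted medians.
Total weight W = 520; half = 260.
x-coordinate, sorted with cumulative weight:
  x=2 (Denby, w=175) cum 175
  x=4 (Brookfield, w=50) cum 225
  x=4 (Fenton, w=70) cum 295  ← median
  x=5 (Calder, w=70) cum 365
  x=9 (Elwood, w=100) cum 465
  x=12 (Ashton, w=55) cum 520
⇒ x* = 4
y-coordinate, sorted with cumulative weight:
  y=0 (Fenton, w=70) cum 70
  y=1 (Brookfield, w=50) cum 120
  y=3 (Ashton, w=55) cum 175
  y=6 (Elwood, w=100) cum 275  ← median
  y=8 (Denby, w=175) cum 450
  y=10 (Calder, w=70) cum 520
⇒ y* = 6

(4, 6)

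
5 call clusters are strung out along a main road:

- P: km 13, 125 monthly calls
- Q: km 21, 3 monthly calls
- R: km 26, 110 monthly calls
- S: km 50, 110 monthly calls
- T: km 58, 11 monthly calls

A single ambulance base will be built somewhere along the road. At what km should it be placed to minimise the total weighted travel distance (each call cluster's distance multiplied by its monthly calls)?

x = 26

For a sum of weighted absolute distances on a line, the optimum is the weighted median (not the mean). Total weight W = 359; half-weight = 179.5.
Sort by position and accumulate weight:
  km 13 (P, w=125) → cum 125
  km 21 (Q, w=3) → cum 128
  km 26 (R, w=110) → cum 238  ≥ 179.5 → median here
  km 50 (S, w=110) → cum 348
  km 58 (T, w=11) → cum 359
Optimal location: km 26.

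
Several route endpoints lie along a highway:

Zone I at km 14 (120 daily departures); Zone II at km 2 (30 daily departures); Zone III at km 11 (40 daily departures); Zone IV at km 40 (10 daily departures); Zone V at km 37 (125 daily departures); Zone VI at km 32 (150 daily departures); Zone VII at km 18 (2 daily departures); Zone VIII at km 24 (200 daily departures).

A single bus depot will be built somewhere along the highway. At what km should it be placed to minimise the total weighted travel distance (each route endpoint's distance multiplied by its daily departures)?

For a sum of weighted absolute distances on a line, the optimum is the weighted median (not the mean). Total weight W = 677; half-weight = 338.5.
Sort by position and accumulate weight:
  km 2 (Zone II, w=30) → cum 30
  km 11 (Zone III, w=40) → cum 70
  km 14 (Zone I, w=120) → cum 190
  km 18 (Zone VII, w=2) → cum 192
  km 24 (Zone VIII, w=200) → cum 392  ≥ 338.5 → median here
  km 32 (Zone VI, w=150) → cum 542
  km 37 (Zone V, w=125) → cum 667
  km 40 (Zone IV, w=10) → cum 677
Optimal location: km 24.

x = 24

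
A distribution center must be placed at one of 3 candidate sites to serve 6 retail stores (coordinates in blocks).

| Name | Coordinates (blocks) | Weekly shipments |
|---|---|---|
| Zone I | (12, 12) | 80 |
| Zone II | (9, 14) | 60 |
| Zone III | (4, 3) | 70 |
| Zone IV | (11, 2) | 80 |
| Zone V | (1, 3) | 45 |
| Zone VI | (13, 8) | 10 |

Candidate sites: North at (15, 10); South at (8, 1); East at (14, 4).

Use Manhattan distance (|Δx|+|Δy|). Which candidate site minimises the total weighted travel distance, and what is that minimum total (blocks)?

South, total 3305 blocks

Total weighted distance at each candidate:
  North (15, 10): total = 4205
  South (8, 1): total = 3305
  East (14, 4): total = 3550
Minimum is at South with total 3305 blocks.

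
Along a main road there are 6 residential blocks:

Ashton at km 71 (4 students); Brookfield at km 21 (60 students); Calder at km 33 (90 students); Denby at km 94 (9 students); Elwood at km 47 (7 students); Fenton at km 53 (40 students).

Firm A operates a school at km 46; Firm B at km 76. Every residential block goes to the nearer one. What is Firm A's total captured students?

The indifferent point is the midpoint (46+76)/2 = 61; residential blocks left of it (closer to Firm A at 46) go to Firm A, those right go to Firm B.
  Brookfield at 21 (w=60) → Firm A
  Calder at 33 (w=90) → Firm A
  Elwood at 47 (w=7) → Firm A
  Fenton at 53 (w=40) → Firm A
  Ashton at 71 (w=4) → Firm B
  Denby at 94 (w=9) → Firm B
Firm A captures 197; Firm B captures 13.

197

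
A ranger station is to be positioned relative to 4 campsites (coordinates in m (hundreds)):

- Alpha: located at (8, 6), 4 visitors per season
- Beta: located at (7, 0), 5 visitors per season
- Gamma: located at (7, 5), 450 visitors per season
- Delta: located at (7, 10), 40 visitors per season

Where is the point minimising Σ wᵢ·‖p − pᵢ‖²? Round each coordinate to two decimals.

(7.01, 5.36)

The minimiser of Σwᵢ‖p−pᵢ‖² is the weighted centroid p* = (Σwᵢpᵢ)/(Σwᵢ).
Σwᵢ = 499.
Σwᵢxᵢ = 4·8 + 5·7 + 450·7 + 40·7 = 3497.
Σwᵢyᵢ = 4·6 + 5·0 + 450·5 + 40·10 = 2674.
x* = 3497/499 = 7.01, y* = 2674/499 = 5.36.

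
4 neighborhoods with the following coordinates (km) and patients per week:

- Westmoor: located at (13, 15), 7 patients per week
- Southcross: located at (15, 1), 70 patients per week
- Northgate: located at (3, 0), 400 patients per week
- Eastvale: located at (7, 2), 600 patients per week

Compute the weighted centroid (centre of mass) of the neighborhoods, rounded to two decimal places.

The minimiser of Σwᵢ‖p−pᵢ‖² is the weighted centroid p* = (Σwᵢpᵢ)/(Σwᵢ).
Σwᵢ = 1077.
Σwᵢxᵢ = 7·13 + 70·15 + 400·3 + 600·7 = 6541.
Σwᵢyᵢ = 7·15 + 70·1 + 400·0 + 600·2 = 1375.
x* = 6541/1077 = 6.07, y* = 1375/1077 = 1.28.

(6.07, 1.28)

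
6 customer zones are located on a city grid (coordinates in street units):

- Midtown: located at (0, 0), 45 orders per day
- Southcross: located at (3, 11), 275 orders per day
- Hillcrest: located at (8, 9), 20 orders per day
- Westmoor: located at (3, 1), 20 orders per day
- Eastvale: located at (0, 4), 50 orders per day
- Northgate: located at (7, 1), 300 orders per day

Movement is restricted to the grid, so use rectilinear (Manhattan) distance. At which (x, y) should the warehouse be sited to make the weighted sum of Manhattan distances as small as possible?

Manhattan distance separates: Σwᵢ(|x−xᵢ|+|y−yᵢ|) = Σwᵢ|x−xᵢ| + Σwᵢ|y−yᵢ|, so x and y are optimised independently as 1-D weighted medians.
Total weight W = 710; half = 355.
x-coordinate, sorted with cumulative weight:
  x=0 (Midtown, w=45) cum 45
  x=0 (Eastvale, w=50) cum 95
  x=3 (Southcross, w=275) cum 370  ← median
  x=3 (Westmoor, w=20) cum 390
  x=7 (Northgate, w=300) cum 690
  x=8 (Hillcrest, w=20) cum 710
⇒ x* = 3
y-coordinate, sorted with cumulative weight:
  y=0 (Midtown, w=45) cum 45
  y=1 (Westmoor, w=20) cum 65
  y=1 (Northgate, w=300) cum 365  ← median
  y=4 (Eastvale, w=50) cum 415
  y=9 (Hillcrest, w=20) cum 435
  y=11 (Southcross, w=275) cum 710
⇒ y* = 1

(3, 1)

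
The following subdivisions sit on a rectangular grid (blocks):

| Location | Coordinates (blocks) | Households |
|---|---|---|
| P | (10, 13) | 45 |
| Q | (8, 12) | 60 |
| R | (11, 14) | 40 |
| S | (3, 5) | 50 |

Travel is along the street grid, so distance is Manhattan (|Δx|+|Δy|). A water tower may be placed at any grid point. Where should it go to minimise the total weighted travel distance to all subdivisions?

(8, 12)

Manhattan distance separates: Σwᵢ(|x−xᵢ|+|y−yᵢ|) = Σwᵢ|x−xᵢ| + Σwᵢ|y−yᵢ|, so x and y are optimised independently as 1-D weighted medians.
Total weight W = 195; half = 97.5.
x-coordinate, sorted with cumulative weight:
  x=3 (S, w=50) cum 50
  x=8 (Q, w=60) cum 110  ← median
  x=10 (P, w=45) cum 155
  x=11 (R, w=40) cum 195
⇒ x* = 8
y-coordinate, sorted with cumulative weight:
  y=5 (S, w=50) cum 50
  y=12 (Q, w=60) cum 110  ← median
  y=13 (P, w=45) cum 155
  y=14 (R, w=40) cum 195
⇒ y* = 12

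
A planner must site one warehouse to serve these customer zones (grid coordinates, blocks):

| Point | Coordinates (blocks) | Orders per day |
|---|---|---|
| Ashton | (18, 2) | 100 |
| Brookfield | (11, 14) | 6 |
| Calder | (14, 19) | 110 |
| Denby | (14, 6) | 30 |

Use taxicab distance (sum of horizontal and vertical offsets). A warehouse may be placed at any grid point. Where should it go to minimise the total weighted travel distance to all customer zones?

Manhattan distance separates: Σwᵢ(|x−xᵢ|+|y−yᵢ|) = Σwᵢ|x−xᵢ| + Σwᵢ|y−yᵢ|, so x and y are optimised independently as 1-D weighted medians.
Total weight W = 246; half = 123.
x-coordinate, sorted with cumulative weight:
  x=11 (Brookfield, w=6) cum 6
  x=14 (Calder, w=110) cum 116
  x=14 (Denby, w=30) cum 146  ← median
  x=18 (Ashton, w=100) cum 246
⇒ x* = 14
y-coordinate, sorted with cumulative weight:
  y=2 (Ashton, w=100) cum 100
  y=6 (Denby, w=30) cum 130  ← median
  y=14 (Brookfield, w=6) cum 136
  y=19 (Calder, w=110) cum 246
⇒ y* = 6

(14, 6)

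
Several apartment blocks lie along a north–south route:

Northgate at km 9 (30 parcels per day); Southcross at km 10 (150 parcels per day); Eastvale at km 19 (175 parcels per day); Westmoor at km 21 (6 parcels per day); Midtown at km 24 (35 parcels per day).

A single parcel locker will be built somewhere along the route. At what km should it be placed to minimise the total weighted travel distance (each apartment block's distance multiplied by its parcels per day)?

x = 19

For a sum of weighted absolute distances on a line, the optimum is the weighted median (not the mean). Total weight W = 396; half-weight = 198.
Sort by position and accumulate weight:
  km 9 (Northgate, w=30) → cum 30
  km 10 (Southcross, w=150) → cum 180
  km 19 (Eastvale, w=175) → cum 355  ≥ 198 → median here
  km 21 (Westmoor, w=6) → cum 361
  km 24 (Midtown, w=35) → cum 396
Optimal location: km 19.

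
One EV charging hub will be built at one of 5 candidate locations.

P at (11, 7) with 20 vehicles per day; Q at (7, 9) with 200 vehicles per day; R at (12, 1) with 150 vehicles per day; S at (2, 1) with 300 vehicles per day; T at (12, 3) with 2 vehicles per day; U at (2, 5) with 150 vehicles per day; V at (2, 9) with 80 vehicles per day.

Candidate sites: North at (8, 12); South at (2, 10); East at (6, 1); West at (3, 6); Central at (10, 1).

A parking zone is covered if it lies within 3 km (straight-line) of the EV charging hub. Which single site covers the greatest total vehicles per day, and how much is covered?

Coverage radius r = 3 km; a point is covered iff (Δx)²+(Δy)² ≤ 3² = 9.
  North (8, 12): covers {none} → 0
  South (2, 10): covers {V} → 80
  East (6, 1): covers {none} → 0
  West (3, 6): covers {U} → 150
  Central (10, 1): covers {R, T} → 152
Maximum coverage at Central: 152 vehicles per day.

Central, covering 152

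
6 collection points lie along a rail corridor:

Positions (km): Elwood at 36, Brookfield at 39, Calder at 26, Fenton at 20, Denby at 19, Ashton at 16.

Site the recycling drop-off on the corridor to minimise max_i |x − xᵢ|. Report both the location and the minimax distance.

The 1-center on a line is the midpoint of the two extreme points: leftmost at 16, rightmost at 39.
Optimal location = (16 + 39)/2 = 27.5; maximum distance = (39 − 16)/2 = 11.5.

location 27.5, max distance 11.5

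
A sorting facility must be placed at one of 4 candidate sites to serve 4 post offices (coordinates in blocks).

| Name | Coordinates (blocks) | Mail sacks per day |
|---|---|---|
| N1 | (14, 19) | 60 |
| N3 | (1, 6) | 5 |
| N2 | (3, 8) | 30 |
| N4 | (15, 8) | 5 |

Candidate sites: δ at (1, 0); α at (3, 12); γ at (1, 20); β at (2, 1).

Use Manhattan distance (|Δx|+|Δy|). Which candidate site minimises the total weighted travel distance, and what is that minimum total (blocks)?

α, total 1320 blocks

Total weighted distance at each candidate:
  δ (1, 0): total = 2360
  α (3, 12): total = 1320
  γ (1, 20): total = 1460
  β (2, 1): total = 2170
Minimum is at α with total 1320 blocks.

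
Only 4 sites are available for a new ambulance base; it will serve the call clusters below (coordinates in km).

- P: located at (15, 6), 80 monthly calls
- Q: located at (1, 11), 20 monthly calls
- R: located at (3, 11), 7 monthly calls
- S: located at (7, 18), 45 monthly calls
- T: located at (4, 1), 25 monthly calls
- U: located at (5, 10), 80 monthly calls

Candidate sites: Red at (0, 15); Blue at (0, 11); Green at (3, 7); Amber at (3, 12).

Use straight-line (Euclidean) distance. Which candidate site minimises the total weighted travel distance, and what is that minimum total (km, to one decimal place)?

Total weighted distance at each candidate:
  Red (0, 15): total = 2789.3
  Blue (0, 11): total = 2428.6
  Green (3, 7): total = 2048.0
  Amber (3, 12): total = 1951.9
Minimum is at Amber with total 1951.9 km.

Amber, total 1951.9 km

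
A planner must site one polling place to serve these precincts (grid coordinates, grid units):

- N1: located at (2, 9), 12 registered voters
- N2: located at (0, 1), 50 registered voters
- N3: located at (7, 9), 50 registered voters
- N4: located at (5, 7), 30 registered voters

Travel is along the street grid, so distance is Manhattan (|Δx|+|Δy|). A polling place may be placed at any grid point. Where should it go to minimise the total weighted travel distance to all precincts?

(5, 7)

Manhattan distance separates: Σwᵢ(|x−xᵢ|+|y−yᵢ|) = Σwᵢ|x−xᵢ| + Σwᵢ|y−yᵢ|, so x and y are optimised independently as 1-D weighted medians.
Total weight W = 142; half = 71.
x-coordinate, sorted with cumulative weight:
  x=0 (N2, w=50) cum 50
  x=2 (N1, w=12) cum 62
  x=5 (N4, w=30) cum 92  ← median
  x=7 (N3, w=50) cum 142
⇒ x* = 5
y-coordinate, sorted with cumulative weight:
  y=1 (N2, w=50) cum 50
  y=7 (N4, w=30) cum 80  ← median
  y=9 (N1, w=12) cum 92
  y=9 (N3, w=50) cum 142
⇒ y* = 7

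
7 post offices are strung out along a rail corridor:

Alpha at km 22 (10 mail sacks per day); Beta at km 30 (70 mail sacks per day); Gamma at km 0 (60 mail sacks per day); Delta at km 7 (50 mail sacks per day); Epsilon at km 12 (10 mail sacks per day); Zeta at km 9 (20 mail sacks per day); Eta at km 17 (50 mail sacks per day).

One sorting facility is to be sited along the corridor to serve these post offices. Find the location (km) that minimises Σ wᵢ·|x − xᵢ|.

x = 12

For a sum of weighted absolute distances on a line, the optimum is the weighted median (not the mean). Total weight W = 270; half-weight = 135.
Sort by position and accumulate weight:
  km 0 (Gamma, w=60) → cum 60
  km 7 (Delta, w=50) → cum 110
  km 9 (Zeta, w=20) → cum 130
  km 12 (Epsilon, w=10) → cum 140  ≥ 135 → median here
  km 17 (Eta, w=50) → cum 190
  km 22 (Alpha, w=10) → cum 200
  km 30 (Beta, w=70) → cum 270
Optimal location: km 12.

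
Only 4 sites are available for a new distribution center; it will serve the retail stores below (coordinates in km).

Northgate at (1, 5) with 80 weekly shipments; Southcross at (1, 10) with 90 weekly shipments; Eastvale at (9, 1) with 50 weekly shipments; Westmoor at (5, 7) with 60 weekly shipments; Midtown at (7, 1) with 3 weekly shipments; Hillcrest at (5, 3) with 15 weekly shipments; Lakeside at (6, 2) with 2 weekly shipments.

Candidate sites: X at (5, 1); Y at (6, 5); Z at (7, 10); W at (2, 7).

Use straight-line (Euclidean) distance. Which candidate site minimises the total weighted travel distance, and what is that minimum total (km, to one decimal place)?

Total weighted distance at each candidate:
  X (5, 1): total = 1937.8
  Y (6, 5): total = 1472.5
  Z (7, 10): total = 1994.5
  W (2, 7): total = 1215.7
Minimum is at W with total 1215.7 km.

W, total 1215.7 km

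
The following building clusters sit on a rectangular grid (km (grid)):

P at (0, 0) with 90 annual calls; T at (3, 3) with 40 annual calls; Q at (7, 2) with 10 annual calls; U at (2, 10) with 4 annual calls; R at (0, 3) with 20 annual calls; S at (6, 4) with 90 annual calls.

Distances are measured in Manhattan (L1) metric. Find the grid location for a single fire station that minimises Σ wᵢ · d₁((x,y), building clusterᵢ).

Manhattan distance separates: Σwᵢ(|x−xᵢ|+|y−yᵢ|) = Σwᵢ|x−xᵢ| + Σwᵢ|y−yᵢ|, so x and y are optimised independently as 1-D weighted medians.
Total weight W = 254; half = 127.
x-coordinate, sorted with cumulative weight:
  x=0 (P, w=90) cum 90
  x=0 (R, w=20) cum 110
  x=2 (U, w=4) cum 114
  x=3 (T, w=40) cum 154  ← median
  x=6 (S, w=90) cum 244
  x=7 (Q, w=10) cum 254
⇒ x* = 3
y-coordinate, sorted with cumulative weight:
  y=0 (P, w=90) cum 90
  y=2 (Q, w=10) cum 100
  y=3 (T, w=40) cum 140  ← median
  y=3 (R, w=20) cum 160
  y=4 (S, w=90) cum 250
  y=10 (U, w=4) cum 254
⇒ y* = 3

(3, 3)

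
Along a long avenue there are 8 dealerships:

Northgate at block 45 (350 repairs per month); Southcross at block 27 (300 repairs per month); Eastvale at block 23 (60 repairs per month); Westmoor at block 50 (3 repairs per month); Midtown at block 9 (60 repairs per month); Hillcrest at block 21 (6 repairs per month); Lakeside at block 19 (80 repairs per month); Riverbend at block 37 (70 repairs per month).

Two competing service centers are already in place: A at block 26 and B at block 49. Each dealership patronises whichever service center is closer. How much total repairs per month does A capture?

The indifferent point is the midpoint (26+49)/2 = 37.5; dealerships left of it (closer to A at 26) go to A, those right go to B.
  Midtown at 9 (w=60) → A
  Lakeside at 19 (w=80) → A
  Hillcrest at 21 (w=6) → A
  Eastvale at 23 (w=60) → A
  Southcross at 27 (w=300) → A
  Riverbend at 37 (w=70) → A
  Northgate at 45 (w=350) → B
  Westmoor at 50 (w=3) → B
A captures 576; B captures 353.

576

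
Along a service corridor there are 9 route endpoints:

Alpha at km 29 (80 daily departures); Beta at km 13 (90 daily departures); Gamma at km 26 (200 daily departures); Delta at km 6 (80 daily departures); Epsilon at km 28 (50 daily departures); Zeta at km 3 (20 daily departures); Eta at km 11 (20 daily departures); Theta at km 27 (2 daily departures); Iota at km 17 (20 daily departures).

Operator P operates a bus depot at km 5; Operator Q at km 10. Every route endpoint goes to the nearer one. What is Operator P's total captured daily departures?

The indifferent point is the midpoint (5+10)/2 = 7.5; route endpoints left of it (closer to Operator P at 5) go to Operator P, those right go to Operator Q.
  Zeta at 3 (w=20) → Operator P
  Delta at 6 (w=80) → Operator P
  Eta at 11 (w=20) → Operator Q
  Beta at 13 (w=90) → Operator Q
  Iota at 17 (w=20) → Operator Q
  Gamma at 26 (w=200) → Operator Q
  Theta at 27 (w=2) → Operator Q
  Epsilon at 28 (w=50) → Operator Q
  Alpha at 29 (w=80) → Operator Q
Operator P captures 100; Operator Q captures 462.

100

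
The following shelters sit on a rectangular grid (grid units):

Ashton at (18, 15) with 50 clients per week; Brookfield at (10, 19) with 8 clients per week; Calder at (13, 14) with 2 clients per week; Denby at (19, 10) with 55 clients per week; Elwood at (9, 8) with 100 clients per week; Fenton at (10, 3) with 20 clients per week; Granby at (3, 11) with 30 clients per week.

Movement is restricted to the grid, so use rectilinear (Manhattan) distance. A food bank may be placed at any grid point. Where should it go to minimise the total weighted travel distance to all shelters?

(10, 10)

Manhattan distance separates: Σwᵢ(|x−xᵢ|+|y−yᵢ|) = Σwᵢ|x−xᵢ| + Σwᵢ|y−yᵢ|, so x and y are optimised independently as 1-D weighted medians.
Total weight W = 265; half = 132.5.
x-coordinate, sorted with cumulative weight:
  x=3 (Granby, w=30) cum 30
  x=9 (Elwood, w=100) cum 130
  x=10 (Brookfield, w=8) cum 138  ← median
  x=10 (Fenton, w=20) cum 158
  x=13 (Calder, w=2) cum 160
  x=18 (Ashton, w=50) cum 210
  x=19 (Denby, w=55) cum 265
⇒ x* = 10
y-coordinate, sorted with cumulative weight:
  y=3 (Fenton, w=20) cum 20
  y=8 (Elwood, w=100) cum 120
  y=10 (Denby, w=55) cum 175  ← median
  y=11 (Granby, w=30) cum 205
  y=14 (Calder, w=2) cum 207
  y=15 (Ashton, w=50) cum 257
  y=19 (Brookfield, w=8) cum 265
⇒ y* = 10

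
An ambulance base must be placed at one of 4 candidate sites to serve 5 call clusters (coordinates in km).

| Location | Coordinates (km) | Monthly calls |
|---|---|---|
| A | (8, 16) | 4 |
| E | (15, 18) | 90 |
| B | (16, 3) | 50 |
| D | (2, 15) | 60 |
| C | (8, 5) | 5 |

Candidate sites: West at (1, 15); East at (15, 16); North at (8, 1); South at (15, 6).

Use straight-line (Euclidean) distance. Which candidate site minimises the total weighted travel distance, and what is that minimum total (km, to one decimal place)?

Total weighted distance at each candidate:
  West (1, 15): total = 2398.4
  East (15, 16): total = 1707.4
  North (8, 1): total = 3060.8
  South (15, 6): total = 2271.0
Minimum is at East with total 1707.4 km.

East, total 1707.4 km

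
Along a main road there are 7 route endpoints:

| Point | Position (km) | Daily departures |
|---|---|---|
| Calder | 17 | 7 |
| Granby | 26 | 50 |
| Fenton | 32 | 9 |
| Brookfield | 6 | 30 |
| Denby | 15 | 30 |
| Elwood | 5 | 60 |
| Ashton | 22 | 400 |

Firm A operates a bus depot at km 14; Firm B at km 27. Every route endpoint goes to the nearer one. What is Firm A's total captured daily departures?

127

The indifferent point is the midpoint (14+27)/2 = 20.5; route endpoints left of it (closer to Firm A at 14) go to Firm A, those right go to Firm B.
  Elwood at 5 (w=60) → Firm A
  Brookfield at 6 (w=30) → Firm A
  Denby at 15 (w=30) → Firm A
  Calder at 17 (w=7) → Firm A
  Ashton at 22 (w=400) → Firm B
  Granby at 26 (w=50) → Firm B
  Fenton at 32 (w=9) → Firm B
Firm A captures 127; Firm B captures 459.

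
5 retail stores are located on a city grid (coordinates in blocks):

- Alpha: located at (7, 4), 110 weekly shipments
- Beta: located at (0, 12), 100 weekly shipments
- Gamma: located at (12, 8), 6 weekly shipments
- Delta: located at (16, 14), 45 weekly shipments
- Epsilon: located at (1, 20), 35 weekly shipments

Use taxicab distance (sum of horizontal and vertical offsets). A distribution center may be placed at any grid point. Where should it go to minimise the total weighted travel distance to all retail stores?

(7, 12)

Manhattan distance separates: Σwᵢ(|x−xᵢ|+|y−yᵢ|) = Σwᵢ|x−xᵢ| + Σwᵢ|y−yᵢ|, so x and y are optimised independently as 1-D weighted medians.
Total weight W = 296; half = 148.
x-coordinate, sorted with cumulative weight:
  x=0 (Beta, w=100) cum 100
  x=1 (Epsilon, w=35) cum 135
  x=7 (Alpha, w=110) cum 245  ← median
  x=12 (Gamma, w=6) cum 251
  x=16 (Delta, w=45) cum 296
⇒ x* = 7
y-coordinate, sorted with cumulative weight:
  y=4 (Alpha, w=110) cum 110
  y=8 (Gamma, w=6) cum 116
  y=12 (Beta, w=100) cum 216  ← median
  y=14 (Delta, w=45) cum 261
  y=20 (Epsilon, w=35) cum 296
⇒ y* = 12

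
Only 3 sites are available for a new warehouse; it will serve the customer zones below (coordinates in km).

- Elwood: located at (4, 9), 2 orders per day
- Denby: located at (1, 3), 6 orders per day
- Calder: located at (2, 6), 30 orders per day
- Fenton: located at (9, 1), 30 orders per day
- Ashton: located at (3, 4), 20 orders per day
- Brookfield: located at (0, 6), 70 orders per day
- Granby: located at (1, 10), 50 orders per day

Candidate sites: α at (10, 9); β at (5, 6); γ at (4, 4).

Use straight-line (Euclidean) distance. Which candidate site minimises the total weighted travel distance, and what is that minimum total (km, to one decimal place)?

Total weighted distance at each candidate:
  α (10, 9): total = 1930.7
  β (5, 6): total = 1007.8
  γ (4, 4): total = 957.2
Minimum is at γ with total 957.2 km.

γ, total 957.2 km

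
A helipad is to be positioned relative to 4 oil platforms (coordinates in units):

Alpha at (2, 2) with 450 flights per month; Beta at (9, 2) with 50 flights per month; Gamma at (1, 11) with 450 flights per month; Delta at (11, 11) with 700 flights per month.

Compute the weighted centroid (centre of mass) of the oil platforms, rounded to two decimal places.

The minimiser of Σwᵢ‖p−pᵢ‖² is the weighted centroid p* = (Σwᵢpᵢ)/(Σwᵢ).
Σwᵢ = 1650.
Σwᵢxᵢ = 450·2 + 50·9 + 450·1 + 700·11 = 9500.
Σwᵢyᵢ = 450·2 + 50·2 + 450·11 + 700·11 = 13650.
x* = 9500/1650 = 5.76, y* = 13650/1650 = 8.27.

(5.76, 8.27)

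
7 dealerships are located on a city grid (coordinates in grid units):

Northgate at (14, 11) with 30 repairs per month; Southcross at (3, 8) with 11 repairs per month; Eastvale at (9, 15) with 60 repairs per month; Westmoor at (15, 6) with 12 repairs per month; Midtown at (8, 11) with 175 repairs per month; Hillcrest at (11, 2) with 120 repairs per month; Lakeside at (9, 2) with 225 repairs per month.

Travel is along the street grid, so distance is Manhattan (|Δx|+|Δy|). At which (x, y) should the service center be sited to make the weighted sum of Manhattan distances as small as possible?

Manhattan distance separates: Σwᵢ(|x−xᵢ|+|y−yᵢ|) = Σwᵢ|x−xᵢ| + Σwᵢ|y−yᵢ|, so x and y are optimised independently as 1-D weighted medians.
Total weight W = 633; half = 316.5.
x-coordinate, sorted with cumulative weight:
  x=3 (Southcross, w=11) cum 11
  x=8 (Midtown, w=175) cum 186
  x=9 (Eastvale, w=60) cum 246
  x=9 (Lakeside, w=225) cum 471  ← median
  x=11 (Hillcrest, w=120) cum 591
  x=14 (Northgate, w=30) cum 621
  x=15 (Westmoor, w=12) cum 633
⇒ x* = 9
y-coordinate, sorted with cumulative weight:
  y=2 (Hillcrest, w=120) cum 120
  y=2 (Lakeside, w=225) cum 345  ← median
  y=6 (Westmoor, w=12) cum 357
  y=8 (Southcross, w=11) cum 368
  y=11 (Northgate, w=30) cum 398
  y=11 (Midtown, w=175) cum 573
  y=15 (Eastvale, w=60) cum 633
⇒ y* = 2

(9, 2)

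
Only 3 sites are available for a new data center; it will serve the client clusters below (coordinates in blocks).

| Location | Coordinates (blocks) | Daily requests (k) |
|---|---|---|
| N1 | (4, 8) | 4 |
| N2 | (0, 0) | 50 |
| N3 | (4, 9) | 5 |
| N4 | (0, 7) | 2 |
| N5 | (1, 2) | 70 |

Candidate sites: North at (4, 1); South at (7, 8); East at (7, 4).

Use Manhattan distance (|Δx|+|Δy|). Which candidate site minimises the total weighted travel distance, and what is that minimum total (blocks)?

North, total 618 blocks

Total weighted distance at each candidate:
  North (4, 1): total = 618
  South (7, 8): total = 1638
  East (7, 4): total = 1198
Minimum is at North with total 618 blocks.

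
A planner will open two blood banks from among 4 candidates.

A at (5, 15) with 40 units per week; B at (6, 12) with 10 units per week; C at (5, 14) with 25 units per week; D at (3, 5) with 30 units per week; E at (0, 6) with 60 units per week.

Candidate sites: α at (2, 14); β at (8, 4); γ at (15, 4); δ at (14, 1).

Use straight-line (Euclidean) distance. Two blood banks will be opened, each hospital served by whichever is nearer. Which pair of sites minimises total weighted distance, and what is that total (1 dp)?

Evaluate every pair (each demand assigned to the nearer of the two):
  {α, β}: total = 894.0
  {α, γ}: total = 1012.6
  {α, δ}: total = 1012.6
  {β, γ}: total = 1447.3
  {β, δ}: total = 1447.3
  {γ, δ}: total = 2311.7
Best pair: {α, β} with total 894.0.

{α, β}, total 894.0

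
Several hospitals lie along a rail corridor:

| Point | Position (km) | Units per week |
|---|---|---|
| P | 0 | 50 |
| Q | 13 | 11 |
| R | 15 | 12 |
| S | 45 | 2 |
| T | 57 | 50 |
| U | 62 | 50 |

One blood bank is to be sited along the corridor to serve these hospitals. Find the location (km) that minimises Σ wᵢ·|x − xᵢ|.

For a sum of weighted absolute distances on a line, the optimum is the weighted median (not the mean). Total weight W = 175; half-weight = 87.5.
Sort by position and accumulate weight:
  km 0 (P, w=50) → cum 50
  km 13 (Q, w=11) → cum 61
  km 15 (R, w=12) → cum 73
  km 45 (S, w=2) → cum 75
  km 57 (T, w=50) → cum 125  ≥ 87.5 → median here
  km 62 (U, w=50) → cum 175
Optimal location: km 57.

x = 57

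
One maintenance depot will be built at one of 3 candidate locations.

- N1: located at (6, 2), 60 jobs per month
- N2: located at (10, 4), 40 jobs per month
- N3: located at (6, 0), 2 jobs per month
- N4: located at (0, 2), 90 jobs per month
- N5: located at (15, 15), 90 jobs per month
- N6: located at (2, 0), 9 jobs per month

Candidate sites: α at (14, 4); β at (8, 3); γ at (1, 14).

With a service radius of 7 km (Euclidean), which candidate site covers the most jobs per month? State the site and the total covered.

β, covering 111

Coverage radius r = 7 km; a point is covered iff (Δx)²+(Δy)² ≤ 7² = 49.
  α (14, 4): covers {N2} → 40
  β (8, 3): covers {N1, N2, N3, N6} → 111
  γ (1, 14): covers {none} → 0
Maximum coverage at β: 111 jobs per month.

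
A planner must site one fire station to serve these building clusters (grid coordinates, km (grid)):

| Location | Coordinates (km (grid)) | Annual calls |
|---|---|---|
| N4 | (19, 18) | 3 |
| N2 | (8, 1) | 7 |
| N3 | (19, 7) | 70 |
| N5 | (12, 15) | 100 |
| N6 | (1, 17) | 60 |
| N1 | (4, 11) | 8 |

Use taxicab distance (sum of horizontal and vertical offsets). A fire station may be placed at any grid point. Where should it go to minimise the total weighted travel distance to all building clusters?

Manhattan distance separates: Σwᵢ(|x−xᵢ|+|y−yᵢ|) = Σwᵢ|x−xᵢ| + Σwᵢ|y−yᵢ|, so x and y are optimised independently as 1-D weighted medians.
Total weight W = 248; half = 124.
x-coordinate, sorted with cumulative weight:
  x=1 (N6, w=60) cum 60
  x=4 (N1, w=8) cum 68
  x=8 (N2, w=7) cum 75
  x=12 (N5, w=100) cum 175  ← median
  x=19 (N4, w=3) cum 178
  x=19 (N3, w=70) cum 248
⇒ x* = 12
y-coordinate, sorted with cumulative weight:
  y=1 (N2, w=7) cum 7
  y=7 (N3, w=70) cum 77
  y=11 (N1, w=8) cum 85
  y=15 (N5, w=100) cum 185  ← median
  y=17 (N6, w=60) cum 245
  y=18 (N4, w=3) cum 248
⇒ y* = 15

(12, 15)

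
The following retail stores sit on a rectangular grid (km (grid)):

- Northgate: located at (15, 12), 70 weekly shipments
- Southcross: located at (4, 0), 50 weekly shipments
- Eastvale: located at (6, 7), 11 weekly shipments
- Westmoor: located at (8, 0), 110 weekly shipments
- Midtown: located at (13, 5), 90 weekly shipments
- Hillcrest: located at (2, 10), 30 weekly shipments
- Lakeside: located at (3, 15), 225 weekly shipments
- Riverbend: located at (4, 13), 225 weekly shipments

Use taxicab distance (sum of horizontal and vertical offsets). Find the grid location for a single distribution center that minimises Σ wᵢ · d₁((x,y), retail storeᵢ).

Manhattan distance separates: Σwᵢ(|x−xᵢ|+|y−yᵢ|) = Σwᵢ|x−xᵢ| + Σwᵢ|y−yᵢ|, so x and y are optimised independently as 1-D weighted medians.
Total weight W = 811; half = 405.5.
x-coordinate, sorted with cumulative weight:
  x=2 (Hillcrest, w=30) cum 30
  x=3 (Lakeside, w=225) cum 255
  x=4 (Southcross, w=50) cum 305
  x=4 (Riverbend, w=225) cum 530  ← median
  x=6 (Eastvale, w=11) cum 541
  x=8 (Westmoor, w=110) cum 651
  x=13 (Midtown, w=90) cum 741
  x=15 (Northgate, w=70) cum 811
⇒ x* = 4
y-coordinate, sorted with cumulative weight:
  y=0 (Southcross, w=50) cum 50
  y=0 (Westmoor, w=110) cum 160
  y=5 (Midtown, w=90) cum 250
  y=7 (Eastvale, w=11) cum 261
  y=10 (Hillcrest, w=30) cum 291
  y=12 (Northgate, w=70) cum 361
  y=13 (Riverbend, w=225) cum 586  ← median
  y=15 (Lakeside, w=225) cum 811
⇒ y* = 13

(4, 13)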